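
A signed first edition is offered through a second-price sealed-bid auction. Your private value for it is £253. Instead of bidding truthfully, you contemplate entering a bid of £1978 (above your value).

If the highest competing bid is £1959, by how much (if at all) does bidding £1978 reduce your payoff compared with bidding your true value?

Bidding your value £253: you lose (since £253 < £1959). Payoff £0.
Bidding £1978: you win and pay £1959. Payoff £253 − £1959 = −£1706.
The competing bid £1959 lies between your value and your inflated bid, so overbidding wins an item priced above your value.
Loss from deviating = £0 − (−£1706) = £1706.
Because the price is fixed by the runner-up's bid, deviating from your value can only change a good outcome into a bad one — never the reverse.

£1706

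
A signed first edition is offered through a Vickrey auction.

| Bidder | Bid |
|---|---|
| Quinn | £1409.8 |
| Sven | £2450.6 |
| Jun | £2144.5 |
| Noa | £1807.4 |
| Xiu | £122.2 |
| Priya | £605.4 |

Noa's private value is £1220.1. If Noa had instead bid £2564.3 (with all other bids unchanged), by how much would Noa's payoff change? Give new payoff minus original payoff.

−£1230.5

The highest bid among the other bidders is £2450.6; Noa's bid doesn't change that.
Original bid £1807.4: Noa is not highest (top rival bid is £2450.6); payoff £0.
Alternative bid £2564.3: Noa is highest, pays the top rival bid £2450.6; payoff £1220.1 − £2450.6 = −£1230.5.
Change in payoff = −£1230.5 − (£0) = −£1230.5.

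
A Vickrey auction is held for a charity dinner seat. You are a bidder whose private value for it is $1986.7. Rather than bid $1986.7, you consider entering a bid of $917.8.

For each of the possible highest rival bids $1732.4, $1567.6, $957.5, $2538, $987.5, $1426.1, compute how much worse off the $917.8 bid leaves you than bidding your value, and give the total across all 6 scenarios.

The deviation costs you only when the competing bid falls strictly between $917.8 and $1986.7; elsewhere both bids give the same outcome.
$1732.4: truthful payoff $254.3, deviation payoff $0 → loss $254.3.
$1567.6: truthful payoff $419.1, deviation payoff $0 → loss $419.1.
$957.5: truthful payoff $1029.2, deviation payoff $0 → loss $1029.2.
$2538: outcomes coincide → loss $0.
$987.5: truthful payoff $999.2, deviation payoff $0 → loss $999.2.
$1426.1: truthful payoff $560.6, deviation payoff $0 → loss $560.6.
Total loss = $254.3 + $419.1 + $1029.2 + $999.2 + $560.6 = $3262.4.

$3262.4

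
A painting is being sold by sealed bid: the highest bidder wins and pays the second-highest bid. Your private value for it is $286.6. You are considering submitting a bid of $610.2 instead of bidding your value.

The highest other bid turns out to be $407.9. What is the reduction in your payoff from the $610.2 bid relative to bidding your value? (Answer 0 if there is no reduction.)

$121.3

Bidding your value $286.6: you lose (since $286.6 < $407.9). Payoff $0.
Bidding $610.2: you win and pay $407.9. Payoff $286.6 − $407.9 = −$121.3.
The competing bid $407.9 lies between your value and your inflated bid, so overbidding wins an item priced above your value.
Loss from deviating = $0 − (−$121.3) = $121.3.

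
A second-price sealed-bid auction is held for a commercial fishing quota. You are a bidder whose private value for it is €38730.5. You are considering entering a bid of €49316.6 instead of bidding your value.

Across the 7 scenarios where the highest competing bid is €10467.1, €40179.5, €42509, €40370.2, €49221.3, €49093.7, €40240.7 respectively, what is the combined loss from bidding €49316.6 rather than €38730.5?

€29231.4

The deviation costs you only when the competing bid falls strictly between €38730.5 and €49316.6; elsewhere both bids give the same outcome.
€10467.1: outcomes coincide → loss €0.
€40179.5: truthful payoff €0, deviation payoff −€1449 → loss €1449.
€42509: truthful payoff €0, deviation payoff −€3778.5 → loss €3778.5.
€40370.2: truthful payoff €0, deviation payoff −€1639.7 → loss €1639.7.
€49221.3: truthful payoff €0, deviation payoff −€10490.8 → loss €10490.8.
€49093.7: truthful payoff €0, deviation payoff −€10363.2 → loss €10363.2.
€40240.7: truthful payoff €0, deviation payoff −€1510.2 → loss €1510.2.
Total loss = €1449 + €3778.5 + €1639.7 + €10490.8 + €10363.2 + €1510.2 = €29231.4.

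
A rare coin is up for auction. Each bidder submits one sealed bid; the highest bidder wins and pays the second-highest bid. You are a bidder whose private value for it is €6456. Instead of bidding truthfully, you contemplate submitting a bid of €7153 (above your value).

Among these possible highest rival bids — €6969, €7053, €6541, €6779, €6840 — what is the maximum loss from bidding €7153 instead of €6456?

€6969: truthful gives €0, deviation gives −€513 → loss €513.
€7053: truthful gives €0, deviation gives −€597 → loss €597.
€6541: truthful gives €0, deviation gives −€85 → loss €85.
€6779: truthful gives €0, deviation gives −€323 → loss €323.
€6840: truthful gives €0, deviation gives −€384 → loss €384.
Maximum loss: €597.

€597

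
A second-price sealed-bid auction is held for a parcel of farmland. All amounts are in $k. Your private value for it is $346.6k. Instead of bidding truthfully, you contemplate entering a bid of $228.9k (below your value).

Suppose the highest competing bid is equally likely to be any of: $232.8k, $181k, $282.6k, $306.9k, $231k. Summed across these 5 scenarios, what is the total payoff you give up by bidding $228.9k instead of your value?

The deviation costs you only when the competing bid falls strictly between $228.9k and $346.6k; elsewhere both bids give the same outcome.
$232.8k: truthful payoff $113.8k, deviation payoff $0k → loss $113.8k.
$181k: outcomes coincide → loss $0k.
$282.6k: truthful payoff $64k, deviation payoff $0k → loss $64k.
$306.9k: truthful payoff $39.7k, deviation payoff $0k → loss $39.7k.
$231k: truthful payoff $115.6k, deviation payoff $0k → loss $115.6k.
Total loss = $113.8k + $64k + $39.7k + $115.6k = $333.1k.
Because the price is fixed by the runner-up's bid, deviating from your value can only change a good outcome into a bad one — never the reverse.

$333.1k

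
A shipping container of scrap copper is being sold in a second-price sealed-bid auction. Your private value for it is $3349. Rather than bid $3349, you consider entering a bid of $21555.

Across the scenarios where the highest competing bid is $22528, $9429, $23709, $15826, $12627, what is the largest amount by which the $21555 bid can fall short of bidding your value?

$12477

$22528: same outcome either way → loss $0.
$9429: truthful gives $0, deviation gives −$6080 → loss $6080.
$23709: same outcome either way → loss $0.
$15826: truthful gives $0, deviation gives −$12477 → loss $12477.
$12627: truthful gives $0, deviation gives −$9278 → loss $9278.
Maximum loss: $12477.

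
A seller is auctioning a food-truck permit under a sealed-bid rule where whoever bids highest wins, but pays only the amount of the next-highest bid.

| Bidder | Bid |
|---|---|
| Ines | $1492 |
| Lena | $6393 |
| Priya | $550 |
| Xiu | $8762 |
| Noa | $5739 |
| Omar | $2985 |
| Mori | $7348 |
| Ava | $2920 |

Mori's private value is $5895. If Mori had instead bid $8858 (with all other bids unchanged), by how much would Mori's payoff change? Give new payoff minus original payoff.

−$2867

The highest bid among the other bidders is $8762; Mori's bid doesn't change that.
Original bid $7348: Mori is not highest (top rival bid is $8762); payoff $0.
Alternative bid $8858: Mori is highest, pays the top rival bid $8762; payoff $5895 − $8762 = −$2867.
Change in payoff = −$2867 − ($0) = −$2867.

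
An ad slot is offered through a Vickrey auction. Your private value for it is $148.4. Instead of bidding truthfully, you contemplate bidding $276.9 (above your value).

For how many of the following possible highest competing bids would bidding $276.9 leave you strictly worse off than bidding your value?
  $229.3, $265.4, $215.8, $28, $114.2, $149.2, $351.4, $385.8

The deviation hurts exactly when the highest competing bid lies strictly between $148.4 and $276.9 — overbidding then wins at a price above your value.
$229.3: inside the interval → strictly worse (loss $80.9).
$265.4: inside the interval → strictly worse (loss $117).
$215.8: inside the interval → strictly worse (loss $67.4).
$28: below both → same outcome either way.
$114.2: below both → same outcome either way.
$149.2: inside the interval → strictly worse (loss $0.8).
$351.4: above both → same outcome either way.
$385.8: above both → same outcome either way.
Count: 4.

4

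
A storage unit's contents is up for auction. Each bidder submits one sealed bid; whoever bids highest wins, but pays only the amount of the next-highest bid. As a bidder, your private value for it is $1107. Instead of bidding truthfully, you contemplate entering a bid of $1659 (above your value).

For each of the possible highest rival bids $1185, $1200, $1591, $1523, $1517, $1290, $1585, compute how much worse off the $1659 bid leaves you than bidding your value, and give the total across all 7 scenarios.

$2142

The deviation costs you only when the competing bid falls strictly between $1107 and $1659; elsewhere both bids give the same outcome.
$1185: truthful payoff $0, deviation payoff −$78 → loss $78.
$1200: truthful payoff $0, deviation payoff −$93 → loss $93.
$1591: truthful payoff $0, deviation payoff −$484 → loss $484.
$1523: truthful payoff $0, deviation payoff −$416 → loss $416.
$1517: truthful payoff $0, deviation payoff −$410 → loss $410.
$1290: truthful payoff $0, deviation payoff −$183 → loss $183.
$1585: truthful payoff $0, deviation payoff −$478 → loss $478.
Total loss = $78 + $93 + $484 + $416 + $410 + $183 + $478 = $2142.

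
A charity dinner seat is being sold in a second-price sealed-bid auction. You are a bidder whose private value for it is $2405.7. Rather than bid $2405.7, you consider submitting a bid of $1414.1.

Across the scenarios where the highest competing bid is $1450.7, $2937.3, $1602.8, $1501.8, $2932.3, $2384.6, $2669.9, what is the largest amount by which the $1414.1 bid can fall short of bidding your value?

$955

$1450.7: truthful gives $955, deviation gives $0 → loss $955.
$2937.3: same outcome either way → loss $0.
$1602.8: truthful gives $802.9, deviation gives $0 → loss $802.9.
$1501.8: truthful gives $903.9, deviation gives $0 → loss $903.9.
$2932.3: same outcome either way → loss $0.
$2384.6: truthful gives $21.1, deviation gives $0 → loss $21.1.
$2669.9: same outcome either way → loss $0.
Maximum loss: $955.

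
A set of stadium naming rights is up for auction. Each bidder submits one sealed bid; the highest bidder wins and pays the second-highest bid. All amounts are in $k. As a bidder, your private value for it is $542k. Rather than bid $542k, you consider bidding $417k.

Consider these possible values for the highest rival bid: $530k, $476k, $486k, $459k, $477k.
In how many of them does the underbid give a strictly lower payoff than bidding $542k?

5

The deviation hurts exactly when the highest competing bid lies strictly between $417k and $542k — underbidding then forfeits a profitable win.
$530k: inside the interval → strictly worse (loss $12k).
$476k: inside the interval → strictly worse (loss $66k).
$486k: inside the interval → strictly worse (loss $56k).
$459k: inside the interval → strictly worse (loss $83k).
$477k: inside the interval → strictly worse (loss $65k).
Count: 5.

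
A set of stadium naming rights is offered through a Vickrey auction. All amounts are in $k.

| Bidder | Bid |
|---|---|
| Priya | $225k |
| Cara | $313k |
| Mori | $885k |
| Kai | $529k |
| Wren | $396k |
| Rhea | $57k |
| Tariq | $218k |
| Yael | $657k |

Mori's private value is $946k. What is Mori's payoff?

$289k

Highest bid: Mori at $885k, so Mori wins.
Second-highest bid: Yael at $657k — that is the price the winner pays.
Mori's payoff = value − price = $946k − $657k = $289k.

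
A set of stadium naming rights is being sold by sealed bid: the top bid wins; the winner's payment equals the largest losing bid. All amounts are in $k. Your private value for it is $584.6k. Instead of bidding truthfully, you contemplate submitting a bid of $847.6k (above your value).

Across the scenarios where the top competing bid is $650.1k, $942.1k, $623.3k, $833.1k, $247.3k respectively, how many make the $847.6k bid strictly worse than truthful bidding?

3

The deviation hurts exactly when the highest competing bid lies strictly between $584.6k and $847.6k — overbidding then wins at a price above your value.
$650.1k: inside the interval → strictly worse (loss $65.5k).
$942.1k: above both → same outcome either way.
$623.3k: inside the interval → strictly worse (loss $38.7k).
$833.1k: inside the interval → strictly worse (loss $248.5k).
$247.3k: below both → same outcome either way.
Count: 3.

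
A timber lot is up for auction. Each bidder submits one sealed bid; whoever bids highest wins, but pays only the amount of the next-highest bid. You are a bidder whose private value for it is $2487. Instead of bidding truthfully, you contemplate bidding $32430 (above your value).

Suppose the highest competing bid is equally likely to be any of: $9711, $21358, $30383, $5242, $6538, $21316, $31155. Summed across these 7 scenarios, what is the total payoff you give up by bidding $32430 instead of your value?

The deviation costs you only when the competing bid falls strictly between $2487 and $32430; elsewhere both bids give the same outcome.
$9711: truthful payoff $0, deviation payoff −$7224 → loss $7224.
$21358: truthful payoff $0, deviation payoff −$18871 → loss $18871.
$30383: truthful payoff $0, deviation payoff −$27896 → loss $27896.
$5242: truthful payoff $0, deviation payoff −$2755 → loss $2755.
$6538: truthful payoff $0, deviation payoff −$4051 → loss $4051.
$21316: truthful payoff $0, deviation payoff −$18829 → loss $18829.
$31155: truthful payoff $0, deviation payoff −$28668 → loss $28668.
Total loss = $7224 + $18871 + $27896 + $2755 + $4051 + $18829 + $28668 = $108294.

$108294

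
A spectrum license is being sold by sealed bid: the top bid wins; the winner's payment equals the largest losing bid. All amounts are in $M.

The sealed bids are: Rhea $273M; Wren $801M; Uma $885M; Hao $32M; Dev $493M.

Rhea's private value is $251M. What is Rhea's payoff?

$0M

Highest bid: Uma at $885M, so Uma wins.
Second-highest bid: Wren at $801M — that is the price the winner pays.
Rhea did not win, so Rhea pays nothing and receives nothing: payoff $0M.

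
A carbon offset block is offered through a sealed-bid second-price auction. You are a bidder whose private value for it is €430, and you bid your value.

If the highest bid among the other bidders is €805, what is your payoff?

€0

Your bid €430 is below the highest competing bid €805, so you lose.
A losing bidder pays nothing and receives nothing: payoff = €0.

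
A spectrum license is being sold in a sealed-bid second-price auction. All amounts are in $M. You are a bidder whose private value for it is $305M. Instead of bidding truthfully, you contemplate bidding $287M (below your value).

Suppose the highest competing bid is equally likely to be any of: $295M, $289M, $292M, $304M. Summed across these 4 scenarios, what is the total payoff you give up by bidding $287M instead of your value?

The deviation costs you only when the competing bid falls strictly between $287M and $305M; elsewhere both bids give the same outcome.
$295M: truthful payoff $10M, deviation payoff $0M → loss $10M.
$289M: truthful payoff $16M, deviation payoff $0M → loss $16M.
$292M: truthful payoff $13M, deviation payoff $0M → loss $13M.
$304M: truthful payoff $1M, deviation payoff $0M → loss $1M.
Total loss = $10M + $16M + $13M + $1M = $40M.

$40M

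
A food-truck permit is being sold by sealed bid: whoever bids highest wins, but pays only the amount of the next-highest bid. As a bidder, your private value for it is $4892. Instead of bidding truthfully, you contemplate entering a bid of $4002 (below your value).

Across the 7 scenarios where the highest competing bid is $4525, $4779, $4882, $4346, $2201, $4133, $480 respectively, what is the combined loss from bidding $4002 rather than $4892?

The deviation costs you only when the competing bid falls strictly between $4002 and $4892; elsewhere both bids give the same outcome.
$4525: truthful payoff $367, deviation payoff $0 → loss $367.
$4779: truthful payoff $113, deviation payoff $0 → loss $113.
$4882: truthful payoff $10, deviation payoff $0 → loss $10.
$4346: truthful payoff $546, deviation payoff $0 → loss $546.
$2201: outcomes coincide → loss $0.
$4133: truthful payoff $759, deviation payoff $0 → loss $759.
$480: outcomes coincide → loss $0.
Total loss = $367 + $113 + $10 + $546 + $759 = $1795.

$1795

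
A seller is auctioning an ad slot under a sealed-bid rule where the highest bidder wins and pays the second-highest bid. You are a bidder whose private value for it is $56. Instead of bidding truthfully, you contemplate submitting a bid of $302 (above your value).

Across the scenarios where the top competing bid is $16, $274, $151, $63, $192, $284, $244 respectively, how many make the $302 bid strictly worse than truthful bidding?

6

The deviation hurts exactly when the highest competing bid lies strictly between $56 and $302 — overbidding then wins at a price above your value.
$16: below both → same outcome either way.
$274: inside the interval → strictly worse (loss $218).
$151: inside the interval → strictly worse (loss $95).
$63: inside the interval → strictly worse (loss $7).
$192: inside the interval → strictly worse (loss $136).
$284: inside the interval → strictly worse (loss $228).
$244: inside the interval → strictly worse (loss $188).
Count: 6.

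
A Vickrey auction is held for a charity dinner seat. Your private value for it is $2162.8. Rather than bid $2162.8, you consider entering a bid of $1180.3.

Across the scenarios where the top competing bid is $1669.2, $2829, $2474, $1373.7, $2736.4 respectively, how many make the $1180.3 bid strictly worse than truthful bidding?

2

The deviation hurts exactly when the highest competing bid lies strictly between $1180.3 and $2162.8 — underbidding then forfeits a profitable win.
$1669.2: inside the interval → strictly worse (loss $493.6).
$2829: above both → same outcome either way.
$2474: above both → same outcome either way.
$1373.7: inside the interval → strictly worse (loss $789.1).
$2736.4: above both → same outcome either way.
Count: 2.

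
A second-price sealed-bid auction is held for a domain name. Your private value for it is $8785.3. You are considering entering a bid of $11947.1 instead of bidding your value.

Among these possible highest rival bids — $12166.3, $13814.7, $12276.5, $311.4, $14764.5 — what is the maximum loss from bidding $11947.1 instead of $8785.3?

$0

$12166.3: same outcome either way → loss $0.
$13814.7: same outcome either way → loss $0.
$12276.5: same outcome either way → loss $0.
$311.4: same outcome either way → loss $0.
$14764.5: same outcome either way → loss $0.
Maximum loss: $0.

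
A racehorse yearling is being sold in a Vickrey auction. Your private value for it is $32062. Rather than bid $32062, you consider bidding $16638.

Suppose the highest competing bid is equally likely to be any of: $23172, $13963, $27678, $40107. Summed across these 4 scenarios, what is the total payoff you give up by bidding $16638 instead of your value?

The deviation costs you only when the competing bid falls strictly between $16638 and $32062; elsewhere both bids give the same outcome.
$23172: truthful payoff $8890, deviation payoff $0 → loss $8890.
$13963: outcomes coincide → loss $0.
$27678: truthful payoff $4384, deviation payoff $0 → loss $4384.
$40107: outcomes coincide → loss $0.
Total loss = $8890 + $4384 = $13274.
Because the price is fixed by the runner-up's bid, deviating from your value can only change a good outcome into a bad one — never the reverse.

$13274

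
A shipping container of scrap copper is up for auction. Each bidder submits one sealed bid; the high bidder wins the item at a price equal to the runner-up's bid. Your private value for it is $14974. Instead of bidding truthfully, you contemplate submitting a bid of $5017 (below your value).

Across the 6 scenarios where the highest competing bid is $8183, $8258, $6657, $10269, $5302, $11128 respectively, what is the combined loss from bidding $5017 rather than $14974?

The deviation costs you only when the competing bid falls strictly between $5017 and $14974; elsewhere both bids give the same outcome.
$8183: truthful payoff $6791, deviation payoff $0 → loss $6791.
$8258: truthful payoff $6716, deviation payoff $0 → loss $6716.
$6657: truthful payoff $8317, deviation payoff $0 → loss $8317.
$10269: truthful payoff $4705, deviation payoff $0 → loss $4705.
$5302: truthful payoff $9672, deviation payoff $0 → loss $9672.
$11128: truthful payoff $3846, deviation payoff $0 → loss $3846.
Total loss = $6791 + $6716 + $8317 + $4705 + $9672 + $3846 = $40047.

$40047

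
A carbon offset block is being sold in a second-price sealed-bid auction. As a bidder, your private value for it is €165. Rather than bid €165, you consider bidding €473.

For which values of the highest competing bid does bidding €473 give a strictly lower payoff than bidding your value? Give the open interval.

If the competing bid is below €165, both bids win at the same price — no difference.
If it is above €473, both bids lose — no difference.
If it lies strictly between €165 and €473, bidding your value loses (payoff 0) while bidding €473 wins at a price above your value (payoff negative).
So the deviation strictly hurts on the open interval (€165, €473).

(€165, €473)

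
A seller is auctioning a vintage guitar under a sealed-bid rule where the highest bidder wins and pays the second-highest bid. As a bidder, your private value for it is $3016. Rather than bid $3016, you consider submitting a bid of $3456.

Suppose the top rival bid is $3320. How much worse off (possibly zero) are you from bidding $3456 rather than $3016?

$304

Bidding your value $3016: you lose (since $3016 < $3320). Payoff $0.
Bidding $3456: you win and pay $3320. Payoff $3016 − $3320 = −$304.
The competing bid $3320 lies between your value and your inflated bid, so overbidding wins an item priced above your value.
Loss from deviating = $0 − (−$304) = $304.
Because the price is fixed by the runner-up's bid, deviating from your value can only change a good outcome into a bad one — never the reverse.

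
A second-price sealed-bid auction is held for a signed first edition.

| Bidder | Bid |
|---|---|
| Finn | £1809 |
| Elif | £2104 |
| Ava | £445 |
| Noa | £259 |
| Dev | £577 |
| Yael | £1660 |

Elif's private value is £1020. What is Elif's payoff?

Highest bid: Elif at £2104, so Elif wins.
Second-highest bid: Finn at £1809 — that is the price the winner pays.
Elif's payoff = value − price = £1020 − £1809 = −£789.

−£789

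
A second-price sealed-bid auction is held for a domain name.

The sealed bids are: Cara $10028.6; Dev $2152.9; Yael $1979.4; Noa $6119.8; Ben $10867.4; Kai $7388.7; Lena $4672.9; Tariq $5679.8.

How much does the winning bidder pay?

Highest bid: Ben at $10867.4, so Ben wins.
Second-highest bid: Cara at $10028.6 — that is the price the winner pays.

$10028.6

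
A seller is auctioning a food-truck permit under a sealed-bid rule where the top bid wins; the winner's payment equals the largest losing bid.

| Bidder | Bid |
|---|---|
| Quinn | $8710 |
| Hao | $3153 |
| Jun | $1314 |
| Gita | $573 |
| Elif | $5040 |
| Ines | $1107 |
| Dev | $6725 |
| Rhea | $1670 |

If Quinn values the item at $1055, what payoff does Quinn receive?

−$5670

Highest bid: Quinn at $8710, so Quinn wins.
Second-highest bid: Dev at $6725 — that is the price the winner pays.
Quinn's payoff = value − price = $1055 − $6725 = −$5670.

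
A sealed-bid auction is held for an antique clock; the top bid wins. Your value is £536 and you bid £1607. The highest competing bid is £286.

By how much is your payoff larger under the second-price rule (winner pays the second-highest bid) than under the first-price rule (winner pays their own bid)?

£1321

You have the highest bid, so you win under either rule.
Second-price: pay £286 → payoff £250.
First-price: pay your own bid £1607 → payoff −£1071.
Difference = £250 − (−£1071) = £1321.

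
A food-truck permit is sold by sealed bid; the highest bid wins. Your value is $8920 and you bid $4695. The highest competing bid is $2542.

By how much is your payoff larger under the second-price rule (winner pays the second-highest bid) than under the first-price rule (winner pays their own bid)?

You have the highest bid, so you win under either rule.
Second-price: pay $2542 → payoff $6378.
First-price: pay your own bid $4695 → payoff $4225.
Difference = $6378 − ($4225) = $2153.

$2153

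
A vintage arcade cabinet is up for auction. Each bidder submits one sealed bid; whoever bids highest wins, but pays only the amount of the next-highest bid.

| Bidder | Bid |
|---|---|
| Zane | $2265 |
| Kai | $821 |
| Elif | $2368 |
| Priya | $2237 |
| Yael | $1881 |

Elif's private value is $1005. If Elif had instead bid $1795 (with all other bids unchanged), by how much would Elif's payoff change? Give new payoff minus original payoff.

The highest bid among the other bidders is $2265; Elif's bid doesn't change that.
Original bid $2368: Elif is highest, pays the top rival bid $2265; payoff $1005 − $2265 = −$1260.
Alternative bid $1795: Elif is not highest (top rival bid is $2265); payoff $0.
Change in payoff = $0 − (−$1260) = $1260.

$1260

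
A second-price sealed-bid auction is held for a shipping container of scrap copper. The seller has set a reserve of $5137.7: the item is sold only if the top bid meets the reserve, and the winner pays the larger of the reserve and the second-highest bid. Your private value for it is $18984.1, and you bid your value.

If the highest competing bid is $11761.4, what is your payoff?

Your bid $18984.1 is the highest and exceeds the reserve.
Price = max(second-highest bid, reserve) = max($11761.4, $5137.7) = $11761.4.
Payoff = $18984.1 − $11761.4 = $7222.7.

$7222.7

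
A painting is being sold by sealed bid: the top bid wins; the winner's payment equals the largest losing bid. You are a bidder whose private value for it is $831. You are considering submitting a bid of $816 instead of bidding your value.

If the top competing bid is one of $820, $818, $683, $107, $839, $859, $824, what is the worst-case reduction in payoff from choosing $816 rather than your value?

$820: truthful gives $11, deviation gives $0 → loss $11.
$818: truthful gives $13, deviation gives $0 → loss $13.
$683: same outcome either way → loss $0.
$107: same outcome either way → loss $0.
$839: same outcome either way → loss $0.
$859: same outcome either way → loss $0.
$824: truthful gives $7, deviation gives $0 → loss $7.
Maximum loss: $13.

$13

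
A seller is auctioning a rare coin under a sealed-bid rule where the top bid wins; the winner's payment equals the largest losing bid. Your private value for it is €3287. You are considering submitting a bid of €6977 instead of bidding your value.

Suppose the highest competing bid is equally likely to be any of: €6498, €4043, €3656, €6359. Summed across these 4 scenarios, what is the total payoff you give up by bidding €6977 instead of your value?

The deviation costs you only when the competing bid falls strictly between €3287 and €6977; elsewhere both bids give the same outcome.
€6498: truthful payoff €0, deviation payoff −€3211 → loss €3211.
€4043: truthful payoff €0, deviation payoff −€756 → loss €756.
€3656: truthful payoff €0, deviation payoff −€369 → loss €369.
€6359: truthful payoff €0, deviation payoff −€3072 → loss €3072.
Total loss = €3211 + €756 + €369 + €3072 = €7408.

€7408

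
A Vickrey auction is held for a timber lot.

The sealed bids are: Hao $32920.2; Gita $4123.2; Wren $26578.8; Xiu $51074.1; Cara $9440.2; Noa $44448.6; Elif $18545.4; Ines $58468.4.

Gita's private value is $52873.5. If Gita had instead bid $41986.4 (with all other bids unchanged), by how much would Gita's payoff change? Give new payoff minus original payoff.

The highest bid among the other bidders is $58468.4; Gita's bid doesn't change that.
Original bid $4123.2: Gita is not highest (top rival bid is $58468.4); payoff $0.
Alternative bid $41986.4: Gita is not highest (top rival bid is $58468.4); payoff $0.
Change in payoff = $0 − ($0) = $0.

$0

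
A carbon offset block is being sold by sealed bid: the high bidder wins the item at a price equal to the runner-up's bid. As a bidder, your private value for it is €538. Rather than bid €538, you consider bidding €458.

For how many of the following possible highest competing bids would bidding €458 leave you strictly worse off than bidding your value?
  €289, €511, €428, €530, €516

The deviation hurts exactly when the highest competing bid lies strictly between €458 and €538 — underbidding then forfeits a profitable win.
€289: below both → same outcome either way.
€511: inside the interval → strictly worse (loss €27).
€428: below both → same outcome either way.
€530: inside the interval → strictly worse (loss €8).
€516: inside the interval → strictly worse (loss €22).
Count: 3.

3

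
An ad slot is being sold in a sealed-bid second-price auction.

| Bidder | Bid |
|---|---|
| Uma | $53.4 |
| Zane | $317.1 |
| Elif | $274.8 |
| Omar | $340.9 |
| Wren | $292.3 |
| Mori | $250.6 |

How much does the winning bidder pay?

$317.1

Highest bid: Omar at $340.9, so Omar wins.
Second-highest bid: Zane at $317.1 — that is the price the winner pays.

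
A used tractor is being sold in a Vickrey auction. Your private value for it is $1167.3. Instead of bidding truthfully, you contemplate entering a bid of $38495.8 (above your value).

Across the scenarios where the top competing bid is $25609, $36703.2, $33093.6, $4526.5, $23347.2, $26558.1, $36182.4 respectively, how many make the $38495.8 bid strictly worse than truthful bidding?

The deviation hurts exactly when the highest competing bid lies strictly between $1167.3 and $38495.8 — overbidding then wins at a price above your value.
$25609: inside the interval → strictly worse (loss $24441.7).
$36703.2: inside the interval → strictly worse (loss $35535.9).
$33093.6: inside the interval → strictly worse (loss $31926.3).
$4526.5: inside the interval → strictly worse (loss $3359.2).
$23347.2: inside the interval → strictly worse (loss $22179.9).
$26558.1: inside the interval → strictly worse (loss $25390.8).
$36182.4: inside the interval → strictly worse (loss $35015.1).
Count: 7.

7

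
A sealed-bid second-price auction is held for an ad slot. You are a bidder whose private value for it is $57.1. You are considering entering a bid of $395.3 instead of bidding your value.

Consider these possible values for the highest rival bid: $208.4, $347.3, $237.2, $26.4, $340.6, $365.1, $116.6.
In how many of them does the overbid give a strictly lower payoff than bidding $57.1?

6

The deviation hurts exactly when the highest competing bid lies strictly between $57.1 and $395.3 — overbidding then wins at a price above your value.
$208.4: inside the interval → strictly worse (loss $151.3).
$347.3: inside the interval → strictly worse (loss $290.2).
$237.2: inside the interval → strictly worse (loss $180.1).
$26.4: below both → same outcome either way.
$340.6: inside the interval → strictly worse (loss $283.5).
$365.1: inside the interval → strictly worse (loss $308).
$116.6: inside the interval → strictly worse (loss $59.5).
Count: 6.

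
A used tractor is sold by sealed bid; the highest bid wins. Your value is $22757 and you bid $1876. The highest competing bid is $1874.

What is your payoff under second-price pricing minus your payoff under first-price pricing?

You have the highest bid, so you win under either rule.
Second-price: pay $1874 → payoff $20883.
First-price: pay your own bid $1876 → payoff $20881.
Difference = $20883 − ($20881) = $2.

$2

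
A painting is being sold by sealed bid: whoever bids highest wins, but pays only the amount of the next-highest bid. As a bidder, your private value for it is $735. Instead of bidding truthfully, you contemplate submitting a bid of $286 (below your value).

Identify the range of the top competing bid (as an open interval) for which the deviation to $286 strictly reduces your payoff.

If the competing bid is below $286, both bids win at the same price — no difference.
If it is above $735, both bids lose — no difference.
If it lies strictly between $286 and $735, bidding your value wins at a price below your value (positive payoff) while bidding $286 loses (payoff 0).
So the deviation strictly hurts on the open interval ($286, $735).
Truthful bidding weakly dominates here: raising your bid can only win items priced above your value, and lowering it can only forfeit items priced below.

($286, $735)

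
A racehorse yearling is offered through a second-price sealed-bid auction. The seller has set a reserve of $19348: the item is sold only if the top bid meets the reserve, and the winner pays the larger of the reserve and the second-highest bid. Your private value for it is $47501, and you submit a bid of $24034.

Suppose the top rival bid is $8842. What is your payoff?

Your bid $24034 is the highest and exceeds the reserve.
Price = max(second-highest bid, reserve) = max($8842, $19348) = $19348.
Payoff = $47501 − $19348 = $28153.

$28153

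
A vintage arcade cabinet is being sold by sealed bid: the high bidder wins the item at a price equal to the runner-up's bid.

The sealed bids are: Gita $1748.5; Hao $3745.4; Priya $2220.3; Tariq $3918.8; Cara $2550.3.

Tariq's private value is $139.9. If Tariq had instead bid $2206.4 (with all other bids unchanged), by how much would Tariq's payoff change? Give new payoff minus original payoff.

The highest bid among the other bidders is $3745.4; Tariq's bid doesn't change that.
Original bid $3918.8: Tariq is highest, pays the top rival bid $3745.4; payoff $139.9 − $3745.4 = −$3605.5.
Alternative bid $2206.4: Tariq is not highest (top rival bid is $3745.4); payoff $0.
Change in payoff = $0 − (−$3605.5) = $3605.5.

$3605.5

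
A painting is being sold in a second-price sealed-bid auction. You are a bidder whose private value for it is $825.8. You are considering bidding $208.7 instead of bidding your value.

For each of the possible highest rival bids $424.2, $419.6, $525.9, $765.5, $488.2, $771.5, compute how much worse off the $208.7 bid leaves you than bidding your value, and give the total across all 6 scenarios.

The deviation costs you only when the competing bid falls strictly between $208.7 and $825.8; elsewhere both bids give the same outcome.
$424.2: truthful payoff $401.6, deviation payoff $0 → loss $401.6.
$419.6: truthful payoff $406.2, deviation payoff $0 → loss $406.2.
$525.9: truthful payoff $299.9, deviation payoff $0 → loss $299.9.
$765.5: truthful payoff $60.3, deviation payoff $0 → loss $60.3.
$488.2: truthful payoff $337.6, deviation payoff $0 → loss $337.6.
$771.5: truthful payoff $54.3, deviation payoff $0 → loss $54.3.
Total loss = $401.6 + $406.2 + $299.9 + $60.3 + $337.6 + $54.3 = $1559.9.
In a second-price auction your bid sets only whether you win, not what you pay, so bidding your true value is weakly dominant.

$1559.9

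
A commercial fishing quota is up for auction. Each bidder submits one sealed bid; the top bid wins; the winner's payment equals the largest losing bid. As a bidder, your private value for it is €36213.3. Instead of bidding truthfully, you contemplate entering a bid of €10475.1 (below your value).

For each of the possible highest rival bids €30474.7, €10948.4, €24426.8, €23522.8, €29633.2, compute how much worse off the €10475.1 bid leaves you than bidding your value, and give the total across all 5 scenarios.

The deviation costs you only when the competing bid falls strictly between €10475.1 and €36213.3; elsewhere both bids give the same outcome.
€30474.7: truthful payoff €5738.6, deviation payoff €0 → loss €5738.6.
€10948.4: truthful payoff €25264.9, deviation payoff €0 → loss €25264.9.
€24426.8: truthful payoff €11786.5, deviation payoff €0 → loss €11786.5.
€23522.8: truthful payoff €12690.5, deviation payoff €0 → loss €12690.5.
€29633.2: truthful payoff €6580.1, deviation payoff €0 → loss €6580.1.
Total loss = €5738.6 + €25264.9 + €11786.5 + €12690.5 + €6580.1 = €62060.6.

€62060.6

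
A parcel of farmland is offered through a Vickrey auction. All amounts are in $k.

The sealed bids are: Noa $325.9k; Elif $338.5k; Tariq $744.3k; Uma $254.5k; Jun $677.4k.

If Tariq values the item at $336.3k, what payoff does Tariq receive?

−$341.1k

Highest bid: Tariq at $744.3k, so Tariq wins.
Second-highest bid: Jun at $677.4k — that is the price the winner pays.
Tariq's payoff = value − price = $336.3k − $677.4k = −$341.1k.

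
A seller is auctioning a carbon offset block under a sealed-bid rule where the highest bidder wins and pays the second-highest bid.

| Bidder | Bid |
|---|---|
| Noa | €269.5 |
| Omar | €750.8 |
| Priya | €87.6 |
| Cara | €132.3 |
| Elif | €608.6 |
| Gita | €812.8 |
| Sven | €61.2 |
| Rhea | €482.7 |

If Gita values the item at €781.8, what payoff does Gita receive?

€31

Highest bid: Gita at €812.8, so Gita wins.
Second-highest bid: Omar at €750.8 — that is the price the winner pays.
Gita's payoff = value − price = €781.8 − €750.8 = €31.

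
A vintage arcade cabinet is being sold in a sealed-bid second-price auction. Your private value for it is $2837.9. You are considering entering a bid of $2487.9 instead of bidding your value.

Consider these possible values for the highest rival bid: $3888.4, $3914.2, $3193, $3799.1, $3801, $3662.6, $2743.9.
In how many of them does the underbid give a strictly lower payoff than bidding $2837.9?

The deviation hurts exactly when the highest competing bid lies strictly between $2487.9 and $2837.9 — underbidding then forfeits a profitable win.
$3888.4: above both → same outcome either way.
$3914.2: above both → same outcome either way.
$3193: above both → same outcome either way.
$3799.1: above both → same outcome either way.
$3801: above both → same outcome either way.
$3662.6: above both → same outcome either way.
$2743.9: inside the interval → strictly worse (loss $94).
Count: 1.

1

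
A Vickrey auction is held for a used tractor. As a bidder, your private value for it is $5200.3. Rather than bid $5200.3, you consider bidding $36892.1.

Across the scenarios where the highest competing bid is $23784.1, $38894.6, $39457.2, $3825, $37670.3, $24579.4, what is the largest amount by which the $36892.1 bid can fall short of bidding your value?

$23784.1: truthful gives $0, deviation gives −$18583.8 → loss $18583.8.
$38894.6: same outcome either way → loss $0.
$39457.2: same outcome either way → loss $0.
$3825: same outcome either way → loss $0.
$37670.3: same outcome either way → loss $0.
$24579.4: truthful gives $0, deviation gives −$19379.1 → loss $19379.1.
Maximum loss: $19379.1.

$19379.1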